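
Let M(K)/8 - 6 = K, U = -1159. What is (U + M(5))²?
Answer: 1147041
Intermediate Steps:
M(K) = 48 + 8*K
(U + M(5))² = (-1159 + (48 + 8*5))² = (-1159 + (48 + 40))² = (-1159 + 88)² = (-1071)² = 1147041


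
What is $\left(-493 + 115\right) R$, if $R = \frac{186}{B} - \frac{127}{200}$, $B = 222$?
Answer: $- \frac{283689}{3700} \approx -76.673$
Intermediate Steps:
$R = \frac{1501}{7400}$ ($R = \frac{186}{222} - \frac{127}{200} = 186 \cdot \frac{1}{222} - \frac{127}{200} = \frac{31}{37} - \frac{127}{200} = \frac{1501}{7400} \approx 0.20284$)
$\left(-493 + 115\right) R = \left(-493 + 115\right) \frac{1501}{7400} = \left(-378\right) \frac{1501}{7400} = - \frac{283689}{3700}$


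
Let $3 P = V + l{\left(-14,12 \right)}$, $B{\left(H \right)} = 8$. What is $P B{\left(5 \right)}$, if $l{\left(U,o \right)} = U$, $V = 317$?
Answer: $808$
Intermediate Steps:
$P = 101$ ($P = \frac{317 - 14}{3} = \frac{1}{3} \cdot 303 = 101$)
$P B{\left(5 \right)} = 101 \cdot 8 = 808$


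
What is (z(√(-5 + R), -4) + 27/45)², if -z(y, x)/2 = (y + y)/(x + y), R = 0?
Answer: (-1301*I - 408*√5)/(25*(8*√5 + 11*I)) ≈ -2.7783 - 1.2007*I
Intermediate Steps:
z(y, x) = -4*y/(x + y) (z(y, x) = -2*(y + y)/(x + y) = -2*2*y/(x + y) = -4*y/(x + y))
(z(√(-5 + R), -4) + 27/45)² = (-4*√(-5 + 0)/(-4 + √(-5 + 0)) + 27/45)² = (-4*√(-5)/(-4 + √(-5)) + 27*(1/45))² = (-4*I*√5/(-4 + I*√5) + ⅗)² = (⅗ - 4*I*√5/(-4 + I*√5))²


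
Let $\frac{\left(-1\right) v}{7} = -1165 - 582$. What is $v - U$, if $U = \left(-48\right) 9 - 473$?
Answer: $13134$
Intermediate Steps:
$v = 12229$ ($v = - 7 \left(-1165 - 582\right) = \left(-7\right) \left(-1747\right) = 12229$)
$U = -905$ ($U = -432 - 473 = -905$)
$v - U = 12229 - -905 = 12229 + 905 = 13134$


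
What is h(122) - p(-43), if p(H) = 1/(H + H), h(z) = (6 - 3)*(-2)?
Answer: -515/86 ≈ -5.9884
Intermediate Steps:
h(z) = -6 (h(z) = 3*(-2) = -6)
p(H) = 1/(2*H)
h(122) - p(-43) = -6 - 1/(2*(-43)) = -6 - (-1)/(2*43) = -6 - 1*(-1/86) = -6 + 1/86 = -515/86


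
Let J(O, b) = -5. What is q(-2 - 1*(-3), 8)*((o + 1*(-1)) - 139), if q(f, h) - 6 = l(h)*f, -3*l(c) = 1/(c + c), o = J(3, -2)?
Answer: -41615/48 ≈ -866.98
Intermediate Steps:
o = -5
l(c) = -1/(6*c) (l(c) = -1/(3*(c + c)) = -1/(2*c)/3 = -1/(6*c))
q(f, h) = 6 - f/(6*h) (q(f, h) = 6 + (-1/(6*h))*f = 6 - f/(6*h))
q(-2 - 1*(-3), 8)*((o + 1*(-1)) - 139) = (6 - ⅙*(-2 - 1*(-3))/8)*((-5 + 1*(-1)) - 139) = (6 - ⅙*(-2 + 3)*⅛)*((-5 - 1) - 139) = (6 - ⅙*1*⅛)*(-6 - 139) = (6 - 1/48)*(-145) = (287/48)*(-145) = -41615/48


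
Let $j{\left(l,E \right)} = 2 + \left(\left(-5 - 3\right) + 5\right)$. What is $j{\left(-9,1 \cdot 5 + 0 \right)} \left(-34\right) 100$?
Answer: $3400$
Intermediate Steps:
$j{\left(l,E \right)} = -1$ ($j{\left(l,E \right)} = 2 + \left(-8 + 5\right) = 2 - 3 = -1$)
$j{\left(-9,1 \cdot 5 + 0 \right)} \left(-34\right) 100 = \left(-1\right) \left(-34\right) 100 = 34 \cdot 100 = 3400$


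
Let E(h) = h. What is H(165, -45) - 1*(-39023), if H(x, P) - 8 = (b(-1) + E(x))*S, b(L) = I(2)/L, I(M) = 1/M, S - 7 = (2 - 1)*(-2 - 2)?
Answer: 79049/2 ≈ 39525.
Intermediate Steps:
S = 3 (S = 7 + (2 - 1)*(-2 - 2) = 7 + 1*(-4) = 7 - 4 = 3)
I(M) = 1/M
b(L) = 1/(2*L)
H(x, P) = 13/2 + 3*x (H(x, P) = 8 + ((1/2)/(-1) + x)*3 = 8 + ((1/2)*(-1) + x)*3 = 8 + (-1/2 + x)*3 = 8 + (-3/2 + 3*x) = 13/2 + 3*x)
H(165, -45) - 1*(-39023) = (13/2 + 3*165) - 1*(-39023) = (13/2 + 495) + 39023 = 1003/2 + 39023 = 79049/2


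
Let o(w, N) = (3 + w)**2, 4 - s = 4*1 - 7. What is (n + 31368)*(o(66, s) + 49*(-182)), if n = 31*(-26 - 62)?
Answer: -119056480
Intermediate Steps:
s = 7 (s = 4 - (4*1 - 7) = 4 - (4 - 7) = 4 - 1*(-3) = 4 + 3 = 7)
n = -2728 (n = 31*(-88) = -2728)
(n + 31368)*(o(66, s) + 49*(-182)) = (-2728 + 31368)*((3 + 66)**2 + 49*(-182)) = 28640*(69**2 - 8918) = 28640*(4761 - 8918) = 28640*(-4157) = -119056480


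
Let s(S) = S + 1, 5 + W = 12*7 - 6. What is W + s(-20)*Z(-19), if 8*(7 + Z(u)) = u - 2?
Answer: 2047/8 ≈ 255.88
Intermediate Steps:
Z(u) = -29/4 + u/8 (Z(u) = -7 + (u - 2)/8 = -7 + (-2 + u)/8 = -7 + (-¼ + u/8) = -29/4 + u/8)
W = 73 (W = -5 + (12*7 - 6) = -5 + (84 - 6) = -5 + 78 = 73)
s(S) = 1 + S
W + s(-20)*Z(-19) = 73 + (1 - 20)*(-29/4 + (⅛)*(-19)) = 73 - 19*(-29/4 - 19/8) = 73 - 19*(-77/8) = 73 + 1463/8 = 2047/8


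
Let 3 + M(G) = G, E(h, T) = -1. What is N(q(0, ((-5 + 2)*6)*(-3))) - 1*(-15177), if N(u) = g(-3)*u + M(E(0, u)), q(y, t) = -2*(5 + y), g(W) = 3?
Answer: 15143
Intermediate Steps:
M(G) = -3 + G
q(y, t) = -10 - 2*y
N(u) = -4 + 3*u (N(u) = 3*u + (-3 - 1) = 3*u - 4 = -4 + 3*u)
N(q(0, ((-5 + 2)*6)*(-3))) - 1*(-15177) = (-4 + 3*(-10 - 2*0)) - 1*(-15177) = (-4 + 3*(-10 + 0)) + 15177 = (-4 + 3*(-10)) + 15177 = (-4 - 30) + 15177 = -34 + 15177 = 15143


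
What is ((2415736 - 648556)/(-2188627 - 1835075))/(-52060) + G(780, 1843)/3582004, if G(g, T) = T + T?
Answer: 6028895117/5811155833779 ≈ 0.0010375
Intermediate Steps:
G(g, T) = 2*T
((2415736 - 648556)/(-2188627 - 1835075))/(-52060) + G(780, 1843)/3582004 = ((2415736 - 648556)/(-2188627 - 1835075))/(-52060) + (2*1843)/3582004 = (1767180/(-4023702))*(-1/52060) + 3686*(1/3582004) = (1767180*(-1/4023702))*(-1/52060) + 1843/1791002 = -294530/670617*(-1/52060) + 1843/1791002 = 29453/3491232102 + 1843/1791002 = 6028895117/5811155833779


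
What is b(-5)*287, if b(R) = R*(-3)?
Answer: 4305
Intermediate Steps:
b(R) = -3*R
b(-5)*287 = -3*(-5)*287 = 15*287 = 4305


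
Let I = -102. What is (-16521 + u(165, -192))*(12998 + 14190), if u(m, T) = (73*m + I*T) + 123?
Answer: 414100428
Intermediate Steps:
u(m, T) = 123 - 102*T + 73*m (u(m, T) = (73*m - 102*T) + 123 = (-102*T + 73*m) + 123 = 123 - 102*T + 73*m)
(-16521 + u(165, -192))*(12998 + 14190) = (-16521 + (123 - 102*(-192) + 73*165))*(12998 + 14190) = (-16521 + (123 + 19584 + 12045))*27188 = (-16521 + 31752)*27188 = 15231*27188 = 414100428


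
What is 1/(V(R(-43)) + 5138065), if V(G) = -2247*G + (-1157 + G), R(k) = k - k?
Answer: 1/5136908 ≈ 1.9467e-7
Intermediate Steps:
R(k) = 0
V(G) = -1157 - 2246*G
1/(V(R(-43)) + 5138065) = 1/((-1157 - 2246*0) + 5138065) = 1/((-1157 + 0) + 5138065) = 1/(-1157 + 5138065) = 1/5136908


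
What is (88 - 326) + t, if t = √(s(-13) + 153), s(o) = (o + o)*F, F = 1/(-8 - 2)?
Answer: -238 + √3890/5 ≈ -225.53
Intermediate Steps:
F = -⅒ (F = 1/(-10) = -⅒ ≈ -0.10000)
s(o) = -o/5 (s(o) = (o + o)*(-⅒) = (2*o)*(-⅒) = -o/5)
t = √3890/5 (t = √(-⅕*(-13) + 153) = √(13/5 + 153) = √(778/5) = √3890/5 ≈ 12.474)
(88 - 326) + t = (88 - 326) + √3890/5 = -238 + √3890/5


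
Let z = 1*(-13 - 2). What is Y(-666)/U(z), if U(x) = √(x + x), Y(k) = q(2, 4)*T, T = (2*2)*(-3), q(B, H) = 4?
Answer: 8*I*√30/5 ≈ 8.7636*I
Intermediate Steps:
T = -12 (T = 4*(-3) = -12)
z = -15 (z = 1*(-15) = -15)
Y(k) = -48 (Y(k) = 4*(-12) = -48)
U(x) = √2*√x (U(x) = √(2*x) = √2*√x)
Y(-666)/U(z) = -48*(-I*√30/30) = -(-8)*I*√30/5 = 8*I*√30/5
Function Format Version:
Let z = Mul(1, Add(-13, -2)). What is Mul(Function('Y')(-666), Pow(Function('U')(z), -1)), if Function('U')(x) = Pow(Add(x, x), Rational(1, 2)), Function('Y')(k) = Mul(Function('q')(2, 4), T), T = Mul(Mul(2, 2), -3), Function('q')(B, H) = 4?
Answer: Mul(Rational(8, 5), I, Pow(30, Rational(1, 2))) ≈ Mul(8.7636, I)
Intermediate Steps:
T = -12 (T = Mul(4, -3) = -12)
z = -15 (z = Mul(1, -15) = -15)
Function('Y')(k) = -48 (Function('Y')(k) = Mul(4, -12) = -48)
Function('U')(x) = Mul(Pow(2, Rational(1, 2)), Pow(x, Rational(1, 2))) (Function('U')(x) = Pow(Mul(2, x), Rational(1, 2)) = Mul(Pow(2, Rational(1, 2)), Pow(x, Rational(1, 2))))
Mul(Function('Y')(-666), Pow(Function('U')(z), -1)) = Mul(-48, Pow(Mul(Pow(2, Rational(1, 2)), Pow(-15, Rational(1, 2))), -1)) = Mul(-48, Pow(Mul(Pow(2, Rational(1, 2)), Mul(I, Pow(15, Rational(1, 2)))), -1)) = Mul(-48, Pow(Mul(I, Pow(30, Rational(1, 2))), -1)) = Mul(-48, Mul(Rational(-1, 30), I, Pow(30, Rational(1, 2)))) = Mul(Rational(8, 5), I, Pow(30, Rational(1, 2)))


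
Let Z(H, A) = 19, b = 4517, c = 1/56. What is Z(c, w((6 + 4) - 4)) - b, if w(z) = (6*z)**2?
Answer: -4498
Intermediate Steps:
c = 1/56 (c = 1*(1/56) = 1/56 ≈ 0.017857)
w(z) = 36*z**2
Z(c, w((6 + 4) - 4)) - b = 19 - 1*4517 = 19 - 4517 = -4498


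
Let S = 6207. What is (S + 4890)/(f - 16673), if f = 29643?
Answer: 11097/12970 ≈ 0.85559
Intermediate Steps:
(S + 4890)/(f - 16673) = (6207 + 4890)/(29643 - 16673) = 11097/12970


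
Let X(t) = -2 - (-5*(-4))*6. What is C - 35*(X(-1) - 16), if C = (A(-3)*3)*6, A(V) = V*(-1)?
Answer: 4884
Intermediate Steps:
X(t) = -122 (X(t) = -2 - 20*6 = -2 - 1*120 = -2 - 120 = -122)
A(V) = -V
C = 54 (C = (-1*(-3)*3)*6 = (3*3)*6 = 9*6 = 54)
C - 35*(X(-1) - 16) = 54 - 35*(-122 - 16) = 54 - 35*(-138) = 54 + 4830 = 4884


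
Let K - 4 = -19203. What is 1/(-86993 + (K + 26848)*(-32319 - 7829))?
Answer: -1/307179045 ≈ -3.2554e-9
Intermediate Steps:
K = -19199 (K = 4 - 19203 = -19199)
1/(-86993 + (K + 26848)*(-32319 - 7829)) = 1/(-86993 + (-19199 + 26848)*(-32319 - 7829)) = 1/(-86993 + 7649*(-40148)) = 1/(-86993 - 307092052) = 1/(-307179045) = -1/307179045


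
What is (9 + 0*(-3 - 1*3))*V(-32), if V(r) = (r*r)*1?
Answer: 9216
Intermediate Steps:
V(r) = r² (V(r) = r²*1 = r²)
(9 + 0*(-3 - 1*3))*V(-32) = (9 + 0*(-3 - 1*3))*(-32)² = (9 + 0*(-3 - 3))*1024 = (9 + 0*(-6))*1024 = (9 + 0)*1024 = 9*1024 = 9216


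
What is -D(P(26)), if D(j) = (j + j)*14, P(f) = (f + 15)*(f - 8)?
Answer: -20664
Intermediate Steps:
P(f) = (-8 + f)*(15 + f) (P(f) = (15 + f)*(-8 + f) = (-8 + f)*(15 + f))
D(j) = 28*j (D(j) = (2*j)*14 = 28*j)
-D(P(26)) = -28*(-120 + 26² + 7*26) = -28*(-120 + 676 + 182) = -28*738 = -1*20664 = -20664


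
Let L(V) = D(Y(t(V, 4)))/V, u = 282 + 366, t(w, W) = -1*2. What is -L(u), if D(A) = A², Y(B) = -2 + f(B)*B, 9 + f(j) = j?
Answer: -50/81 ≈ -0.61728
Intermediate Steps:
f(j) = -9 + j
t(w, W) = -2
Y(B) = -2 + B*(-9 + B) (Y(B) = -2 + (-9 + B)*B = -2 + B*(-9 + B))
u = 648
L(V) = 400/V (L(V) = (-2 - 2*(-9 - 2))²/V = (-2 - 2*(-11))²/V = (-2 + 22)²/V = 20²/V = 400/V)
-L(u) = -400/648 = -1*50/81 = -50/81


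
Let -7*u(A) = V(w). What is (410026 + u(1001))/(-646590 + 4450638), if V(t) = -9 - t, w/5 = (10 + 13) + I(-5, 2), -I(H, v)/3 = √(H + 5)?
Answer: 1435153/13314168 ≈ 0.10779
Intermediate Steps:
I(H, v) = -3*√(5 + H) (I(H, v) = -3*√(H + 5) = -3*√(5 + H))
w = 115 (w = 5*((10 + 13) - 3*√(5 - 5)) = 5*(23 - 3*√0) = 5*(23 - 3*0) = 5*(23 + 0) = 5*23 = 115)
u(A) = 124/7 (u(A) = -(-9 - 1*115)/7 = -(-9 - 115)/7 = -⅐*(-124) = 124/7)
(410026 + u(1001))/(-646590 + 4450638) = (410026 + 124/7)/(-646590 + 4450638) = (2870306/7)/3804048 = (2870306/7)*(1/3804048) = 1435153/13314168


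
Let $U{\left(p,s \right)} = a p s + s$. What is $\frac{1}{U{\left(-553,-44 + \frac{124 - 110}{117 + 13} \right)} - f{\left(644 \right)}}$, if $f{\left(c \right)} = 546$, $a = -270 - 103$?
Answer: $- \frac{13}{117704760} \approx -1.1045 \cdot 10^{-7}$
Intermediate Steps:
$a = -373$ ($a = -270 - 103 = -373$)
$U{\left(p,s \right)} = s - 373 p s$ ($U{\left(p,s \right)} = - 373 p s + s = s - 373 p s$)
$\frac{1}{U{\left(-553,-44 + \frac{124 - 110}{117 + 13} \right)} - f{\left(644 \right)}} = \frac{1}{\left(-44 + \frac{124 - 110}{117 + 13}\right) \left(1 - -206269\right) - 546} = \frac{1}{\left(-44 + \frac{14}{130}\right) \left(1 + 206269\right) - 546} = \frac{1}{\left(-44 + 14 \cdot \frac{1}{130}\right) 206270 - 546} = \frac{1}{\left(-44 + \frac{7}{65}\right) 206270 - 546} = \frac{1}{\left(- \frac{2853}{65}\right) 206270 - 546} = \frac{1}{- \frac{117697662}{13} - 546} = \frac{1}{- \frac{117704760}{13}} = - \frac{13}{117704760}$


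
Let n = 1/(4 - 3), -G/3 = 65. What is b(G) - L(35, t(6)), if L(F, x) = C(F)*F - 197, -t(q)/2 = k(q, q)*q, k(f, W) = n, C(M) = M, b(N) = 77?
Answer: -951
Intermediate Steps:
G = -195 (G = -3*65 = -195)
n = 1 (n = 1/1 = 1)
k(f, W) = 1
t(q) = -2*q
L(F, x) = -197 + F**2 (L(F, x) = F*F - 197 = F**2 - 197 = -197 + F**2)
b(G) - L(35, t(6)) = 77 - (-197 + 35**2) = 77 - (-197 + 1225) = 77 - 1*1028 = 77 - 1028 = -951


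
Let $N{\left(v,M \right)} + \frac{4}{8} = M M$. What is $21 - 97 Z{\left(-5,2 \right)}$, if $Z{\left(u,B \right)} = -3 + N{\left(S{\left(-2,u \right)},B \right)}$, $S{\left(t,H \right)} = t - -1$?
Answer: $- \frac{55}{2} \approx -27.5$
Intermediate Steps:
$S{\left(t,H \right)} = 1 + t$ ($S{\left(t,H \right)} = t + 1 = 1 + t$)
$N{\left(v,M \right)} = - \frac{1}{2} + M^{2}$ ($N{\left(v,M \right)} = - \frac{1}{2} + M M = - \frac{1}{2} + M^{2}$)
$Z{\left(u,B \right)} = - \frac{7}{2} + B^{2}$ ($Z{\left(u,B \right)} = -3 + \left(- \frac{1}{2} + B^{2}\right) = - \frac{7}{2} + B^{2}$)
$21 - 97 Z{\left(-5,2 \right)} = 21 - 97 \left(- \frac{7}{2} + 2^{2}\right) = 21 - 97 \left(- \frac{7}{2} + 4\right) = 21 - \frac{97}{2} = - \frac{55}{2}$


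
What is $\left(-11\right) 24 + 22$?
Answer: $-242$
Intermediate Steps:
$\left(-11\right) 24 + 22 = -264 + 22 = -242$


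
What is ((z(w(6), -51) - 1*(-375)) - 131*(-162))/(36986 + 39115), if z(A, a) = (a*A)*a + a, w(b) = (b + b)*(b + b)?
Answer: 132030/25367 ≈ 5.2048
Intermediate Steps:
w(b) = 4*b² (w(b) = (2*b)*(2*b) = 4*b²)
z(A, a) = a + A*a² (z(A, a) = (A*a)*a + a = A*a² + a = a + A*a²)
((z(w(6), -51) - 1*(-375)) - 131*(-162))/(36986 + 39115) = ((-51*(1 + (4*6²)*(-51)) - 1*(-375)) - 131*(-162))/(36986 + 39115) = ((-51*(1 + (4*36)*(-51)) + 375) + 21222)/76101 = ((-51*(1 + 144*(-51)) + 375) + 21222)*(1/76101) = ((-51*(1 - 7344) + 375) + 21222)*(1/76101) = ((-51*(-7343) + 375) + 21222)*(1/76101) = ((374493 + 375) + 21222)*(1/76101) = (374868 + 21222)*(1/76101) = 396090*(1/76101) = 132030/25367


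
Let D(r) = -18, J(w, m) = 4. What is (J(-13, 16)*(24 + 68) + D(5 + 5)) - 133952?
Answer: -133602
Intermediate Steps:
(J(-13, 16)*(24 + 68) + D(5 + 5)) - 133952 = (4*(24 + 68) - 18) - 133952 = (4*92 - 18) - 133952 = (368 - 18) - 133952 = 350 - 133952 = -133602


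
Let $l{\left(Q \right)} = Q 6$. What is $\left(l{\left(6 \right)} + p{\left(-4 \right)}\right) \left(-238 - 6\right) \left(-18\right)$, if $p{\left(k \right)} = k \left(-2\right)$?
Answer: $193248$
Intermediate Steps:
$p{\left(k \right)} = - 2 k$
$l{\left(Q \right)} = 6 Q$
$\left(l{\left(6 \right)} + p{\left(-4 \right)}\right) \left(-238 - 6\right) \left(-18\right) = \left(6 \cdot 6 - -8\right) \left(-238 - 6\right) \left(-18\right) = \left(36 + 8\right) \left(-244\right) \left(-18\right) = 44 \left(-244\right) \left(-18\right) = \left(-10736\right) \left(-18\right) = 193248$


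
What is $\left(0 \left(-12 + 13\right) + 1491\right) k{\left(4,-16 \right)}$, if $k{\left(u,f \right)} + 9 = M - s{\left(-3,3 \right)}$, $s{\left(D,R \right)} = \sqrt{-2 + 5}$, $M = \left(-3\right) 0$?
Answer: $-13419 - 1491 \sqrt{3} \approx -16001.0$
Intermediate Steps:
$M = 0$
$s{\left(D,R \right)} = \sqrt{3}$
$k{\left(u,f \right)} = -9 - \sqrt{3}$ ($k{\left(u,f \right)} = -9 + \left(0 - \sqrt{3}\right) = -9 - \sqrt{3}$)
$\left(0 \left(-12 + 13\right) + 1491\right) k{\left(4,-16 \right)} = \left(0 \left(-12 + 13\right) + 1491\right) \left(-9 - \sqrt{3}\right) = \left(0 \cdot 1 + 1491\right) \left(-9 - \sqrt{3}\right) = \left(0 + 1491\right) \left(-9 - \sqrt{3}\right) = 1491 \left(-9 - \sqrt{3}\right) = -13419 - 1491 \sqrt{3}$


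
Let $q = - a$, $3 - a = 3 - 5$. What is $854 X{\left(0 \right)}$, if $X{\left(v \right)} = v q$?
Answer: $0$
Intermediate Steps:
$a = 5$ ($a = 3 - \left(3 - 5\right) = 3 - -2 = 3 + 2 = 5$)
$q = -5$ ($q = \left(-1\right) 5 = -5$)
$X{\left(v \right)} = - 5 v$ ($X{\left(v \right)} = v \left(-5\right) = - 5 v$)
$854 X{\left(0 \right)} = 854 \left(\left(-5\right) 0\right) = 854 \cdot 0 = 0$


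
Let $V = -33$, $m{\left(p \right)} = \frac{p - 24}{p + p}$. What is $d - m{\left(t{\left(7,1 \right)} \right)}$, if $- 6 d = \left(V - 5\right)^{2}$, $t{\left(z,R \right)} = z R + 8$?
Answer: $- \frac{7211}{30} \approx -240.37$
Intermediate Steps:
$t{\left(z,R \right)} = 8 + R z$ ($t{\left(z,R \right)} = R z + 8 = 8 + R z$)
$m{\left(p \right)} = \frac{-24 + p}{2 p}$
$d = - \frac{722}{3}$ ($d = - \frac{\left(-33 - 5\right)^{2}}{6} = - \frac{\left(-38\right)^{2}}{6} = \left(- \frac{1}{6}\right) 1444 = - \frac{722}{3} \approx -240.67$)
$d - m{\left(t{\left(7,1 \right)} \right)} = - \frac{722}{3} - \frac{-24 + \left(8 + 1 \cdot 7\right)}{2 \left(8 + 1 \cdot 7\right)} = - \frac{722}{3} - \frac{-24 + \left(8 + 7\right)}{2 \left(8 + 7\right)} = - \frac{722}{3} - \frac{-24 + 15}{2 \cdot 15} = - \frac{722}{3} - \frac{1}{2} \cdot \frac{1}{15} \left(-9\right) = - \frac{722}{3} - - \frac{3}{10} = - \frac{722}{3} + \frac{3}{10} = - \frac{7211}{30}$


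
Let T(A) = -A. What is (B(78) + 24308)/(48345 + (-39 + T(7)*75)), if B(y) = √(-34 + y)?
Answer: 24308/47781 + 2*√11/47781 ≈ 0.50888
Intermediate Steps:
(B(78) + 24308)/(48345 + (-39 + T(7)*75)) = (√(-34 + 78) + 24308)/(48345 + (-39 - 1*7*75)) = (√44 + 24308)/(48345 + (-39 - 7*75)) = (2*√11 + 24308)/(48345 + (-39 - 525)) = (24308 + 2*√11)/(48345 - 564) = (24308 + 2*√11)/47781 = (24308 + 2*√11)*(1/47781) = 24308/47781 + 2*√11/47781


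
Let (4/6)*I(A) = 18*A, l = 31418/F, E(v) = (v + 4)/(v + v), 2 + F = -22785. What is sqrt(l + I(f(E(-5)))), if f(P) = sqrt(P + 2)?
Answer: sqrt(-71592196600 + 140196789630*sqrt(210))/227870 ≈ 6.1439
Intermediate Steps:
F = -22787 (F = -2 - 22785 = -22787)
E(v) = (4 + v)/(2*v) (E(v) = (4 + v)/((2*v)) = (4 + v)*(1/(2*v)) = (4 + v)/(2*v))
f(P) = sqrt(2 + P)
l = -31418/22787 (l = 31418/(-22787) = 31418*(-1/22787) = -31418/22787 ≈ -1.3788)
I(A) = 27*A (I(A) = 3*(18*A)/2 = 27*A)
sqrt(l + I(f(E(-5)))) = sqrt(-31418/22787 + 27*sqrt(2 + (1/2)*(4 - 5)/(-5))) = sqrt(-31418/22787 + 27*sqrt(2 + (1/2)*(-1/5)*(-1))) = sqrt(-31418/22787 + 27*sqrt(2 + 1/10)) = sqrt(-31418/22787 + 27*sqrt(21/10)) = sqrt(-31418/22787 + 27*(sqrt(210)/10)) = sqrt(-31418/22787 + 27*sqrt(210)/10)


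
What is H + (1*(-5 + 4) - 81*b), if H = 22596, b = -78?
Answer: 28913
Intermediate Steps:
H + (1*(-5 + 4) - 81*b) = 22596 + (1*(-5 + 4) - 81*(-78)) = 22596 + (1*(-1) + 6318) = 22596 + (-1 + 6318) = 22596 + 6317 = 28913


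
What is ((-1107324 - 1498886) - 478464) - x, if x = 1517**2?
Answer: -5385963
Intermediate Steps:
x = 2301289
((-1107324 - 1498886) - 478464) - x = ((-1107324 - 1498886) - 478464) - 1*2301289 = (-2606210 - 478464) - 2301289 = -3084674 - 2301289 = -5385963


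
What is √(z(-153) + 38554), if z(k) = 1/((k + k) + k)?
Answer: √902510535/153 ≈ 196.35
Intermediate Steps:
z(k) = 1/(3*k) (z(k) = 1/(2*k + k) = 1/(3*k))
√(z(-153) + 38554) = √((⅓)/(-153) + 38554) = √((⅓)*(-1/153) + 38554) = √(-1/459 + 38554) = √(17696285/459) = √902510535/153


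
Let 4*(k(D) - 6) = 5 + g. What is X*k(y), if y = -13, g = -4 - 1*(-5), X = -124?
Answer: -930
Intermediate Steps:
g = 1 (g = -4 + 5 = 1)
k(D) = 15/2 (k(D) = 6 + (5 + 1)/4 = 6 + (1/4)*6 = 6 + 3/2 = 15/2)
X*k(y) = -124*15/2 = -930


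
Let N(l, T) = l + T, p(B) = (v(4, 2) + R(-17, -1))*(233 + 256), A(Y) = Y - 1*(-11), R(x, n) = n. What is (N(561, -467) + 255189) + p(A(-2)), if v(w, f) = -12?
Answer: 248926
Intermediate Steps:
A(Y) = 11 + Y (A(Y) = Y + 11 = 11 + Y)
p(B) = -6357 (p(B) = (-12 - 1)*(233 + 256) = -13*489 = -6357)
N(l, T) = T + l
(N(561, -467) + 255189) + p(A(-2)) = ((-467 + 561) + 255189) - 6357 = (94 + 255189) - 6357 = 255283 - 6357 = 248926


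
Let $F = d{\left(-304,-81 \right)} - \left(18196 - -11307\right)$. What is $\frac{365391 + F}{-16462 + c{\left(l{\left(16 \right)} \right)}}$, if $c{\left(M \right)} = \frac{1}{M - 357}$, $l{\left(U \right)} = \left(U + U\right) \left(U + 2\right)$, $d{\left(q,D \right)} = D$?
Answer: $- \frac{73541733}{3605177} \approx -20.399$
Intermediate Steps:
$F = -29584$ ($F = -81 - \left(18196 - -11307\right) = -81 - \left(18196 + 11307\right) = -81 - 29503 = -29584$)
$l{\left(U \right)} = 2 U \left(2 + U\right)$
$c{\left(M \right)} = \frac{1}{-357 + M}$
$\frac{365391 + F}{-16462 + c{\left(l{\left(16 \right)} \right)}} = \frac{365391 - 29584}{-16462 + \frac{1}{-357 + 2 \cdot 16 \left(2 + 16\right)}} = \frac{335807}{-16462 + \frac{1}{-357 + 2 \cdot 16 \cdot 18}} = \frac{335807}{-16462 + \frac{1}{-357 + 576}} = \frac{335807}{-16462 + \frac{1}{219}} = \frac{335807}{- \frac{3605177}{219}} = 335807 \left(- \frac{219}{3605177}\right) = - \frac{73541733}{3605177}$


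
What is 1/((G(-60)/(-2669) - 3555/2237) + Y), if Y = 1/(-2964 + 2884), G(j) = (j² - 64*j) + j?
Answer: -477644240/2085758953 ≈ -0.22900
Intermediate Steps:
G(j) = j² - 63*j
Y = -1/80 (Y = 1/(-80) = -1/80 ≈ -0.012500)
1/((G(-60)/(-2669) - 3555/2237) + Y) = 1/((-60*(-63 - 60)/(-2669) - 3555/2237) - 1/80) = 1/((-60*(-123)*(-1/2669) - 3555*1/2237) - 1/80) = 1/((7380*(-1/2669) - 3555/2237) - 1/80) = 1/((-7380/2669 - 3555/2237) - 1/80) = 1/(-25997355/5970553 - 1/80) = 1/(-2085758953/477644240) = -477644240/2085758953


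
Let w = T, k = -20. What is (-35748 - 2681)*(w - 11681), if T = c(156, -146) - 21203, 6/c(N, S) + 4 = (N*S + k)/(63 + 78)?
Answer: 14760023331947/11680 ≈ 1.2637e+9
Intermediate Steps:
c(N, S) = 6/(-584/141 + N*S/141) (c(N, S) = 6/(-4 + (N*S - 20)/(63 + 78)) = 6/(-4 + (-20 + N*S)/141) = 6/(-4 + (-20 + N*S)*(1/141)) = 6/(-4 + (-20/141 + N*S/141)) = 6/(-584/141 + N*S/141))
T = -247651463/11680 (T = 846/(-584 + 156*(-146)) - 21203 = 846/(-584 - 22776) - 21203 = 846/(-23360) - 21203 = 846*(-1/23360) - 21203 = -423/11680 - 21203 = -247651463/11680 ≈ -21203.)
w = -247651463/11680 ≈ -21203.
(-35748 - 2681)*(w - 11681) = (-35748 - 2681)*(-247651463/11680 - 11681) = -38429*(-384085543/11680) = 14760023331947/11680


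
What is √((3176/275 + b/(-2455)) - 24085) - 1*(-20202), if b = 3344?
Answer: 20202 + I*√17557039498229/27005 ≈ 20202.0 + 155.16*I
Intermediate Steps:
√((3176/275 + b/(-2455)) - 24085) - 1*(-20202) = √((3176/275 + 3344/(-2455)) - 24085) - 1*(-20202) = √((3176*(1/275) + 3344*(-1/2455)) - 24085) + 20202 = √((3176/275 - 3344/2455) - 24085) + 20202 = √(1375496/135025 - 24085) + 20202 = √(-3250701629/135025) + 20202 = I*√17557039498229/27005 + 20202 = 20202 + I*√17557039498229/27005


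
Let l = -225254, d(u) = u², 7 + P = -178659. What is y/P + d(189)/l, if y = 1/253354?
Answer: -808468852330549/5098145148162028 ≈ -0.15858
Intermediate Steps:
P = -178666 (P = -7 - 178659 = -178666)
y = 1/253354 ≈ 3.9470e-6
y/P + d(189)/l = (1/253354)/(-178666) + 189²/(-225254) = (1/253354)*(-1/178666) + 35721*(-1/225254) = -1/45265745764 - 35721/225254 = -808468852330549/5098145148162028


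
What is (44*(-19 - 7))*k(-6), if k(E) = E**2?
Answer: -41184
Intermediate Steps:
(44*(-19 - 7))*k(-6) = (44*(-19 - 7))*(-6)**2 = (44*(-26))*36 = -1144*36 = -41184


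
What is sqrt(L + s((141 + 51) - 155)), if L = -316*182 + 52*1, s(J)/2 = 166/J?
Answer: 2*I*sqrt(19662614)/37 ≈ 239.69*I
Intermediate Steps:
s(J) = 332/J (s(J) = 2*(166/J) = 332/J)
L = -57460 (L = -57512 + 52 = -57460)
sqrt(L + s((141 + 51) - 155)) = sqrt(-57460 + 332/((141 + 51) - 155)) = sqrt(-57460 + 332/(192 - 155)) = sqrt(-57460 + 332/37) = sqrt(-2125688/37) = 2*I*sqrt(19662614)/37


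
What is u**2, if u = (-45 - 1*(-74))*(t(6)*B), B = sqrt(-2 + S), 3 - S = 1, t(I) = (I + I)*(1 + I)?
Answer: 0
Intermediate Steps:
t(I) = 2*I*(1 + I) (t(I) = (2*I)*(1 + I) = 2*I*(1 + I))
S = 2 (S = 3 - 1*1 = 3 - 1 = 2)
B = 0 (B = sqrt(-2 + 2) = sqrt(0) = 0)
u = 0 (u = (-45 - 1*(-74))*((2*6*(1 + 6))*0) = (-45 + 74)*((2*6*7)*0) = 29*(84*0) = 29*0 = 0)
u**2 = 0**2 = 0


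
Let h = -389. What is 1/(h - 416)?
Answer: -1/805 ≈ -0.0012422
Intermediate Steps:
1/(h - 416) = 1/(-389 - 416) = 1/(-805) = -1/805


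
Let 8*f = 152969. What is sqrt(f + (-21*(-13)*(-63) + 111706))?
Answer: 5*sqrt(72722)/4 ≈ 337.09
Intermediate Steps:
f = 152969/8 (f = (1/8)*152969 = 152969/8 ≈ 19121.)
sqrt(f + (-21*(-13)*(-63) + 111706)) = sqrt(152969/8 + (-21*(-13)*(-63) + 111706)) = sqrt(152969/8 + (273*(-63) + 111706)) = sqrt(152969/8 + (-17199 + 111706)) = sqrt(152969/8 + 94507) = sqrt(909025/8) = 5*sqrt(72722)/4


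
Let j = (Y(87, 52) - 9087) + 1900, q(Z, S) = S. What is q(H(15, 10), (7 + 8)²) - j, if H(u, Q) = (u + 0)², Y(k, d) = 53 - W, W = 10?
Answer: 7369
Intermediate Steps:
Y(k, d) = 43 (Y(k, d) = 53 - 1*10 = 53 - 10 = 43)
H(u, Q) = u²
j = -7144 (j = (43 - 9087) + 1900 = -9044 + 1900 = -7144)
q(H(15, 10), (7 + 8)²) - j = (7 + 8)² - 1*(-7144) = 15² + 7144 = 225 + 7144 = 7369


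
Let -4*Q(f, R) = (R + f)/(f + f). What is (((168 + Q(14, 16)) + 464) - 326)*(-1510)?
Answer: -12926355/28 ≈ -4.6166e+5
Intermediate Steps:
Q(f, R) = -(R + f)/(8*f) (Q(f, R) = -(R + f)/(4*(f + f)) = -(R + f)/(4*(2*f)) = -(R + f)*1/(2*f)/4 = -(R + f)/(8*f))
(((168 + Q(14, 16)) + 464) - 326)*(-1510) = (((168 + (⅛)*(-1*16 - 1*14)/14) + 464) - 326)*(-1510) = (((168 + (⅛)*(1/14)*(-16 - 14)) + 464) - 326)*(-1510) = (((168 + (⅛)*(1/14)*(-30)) + 464) - 326)*(-1510) = (((168 - 15/56) + 464) - 326)*(-1510) = ((9393/56 + 464) - 326)*(-1510) = (35377/56 - 326)*(-1510) = (17121/56)*(-1510) = -12926355/28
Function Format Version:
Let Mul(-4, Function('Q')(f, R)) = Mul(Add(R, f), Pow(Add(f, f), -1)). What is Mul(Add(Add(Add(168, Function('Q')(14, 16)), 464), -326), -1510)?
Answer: Rational(-12926355, 28) ≈ -4.6166e+5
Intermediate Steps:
Function('Q')(f, R) = Mul(Rational(-1, 8), Pow(f, -1), Add(R, f)) (Function('Q')(f, R) = Mul(Rational(-1, 4), Mul(Add(R, f), Pow(Add(f, f), -1))) = Mul(Rational(-1, 4), Mul(Add(R, f), Pow(Mul(2, f), -1))) = Mul(Rational(-1, 4), Mul(Add(R, f), Mul(Rational(1, 2), Pow(f, -1)))) = Mul(Rational(-1, 4), Mul(Rational(1, 2), Pow(f, -1), Add(R, f))) = Mul(Rational(-1, 8), Pow(f, -1), Add(R, f)))
Mul(Add(Add(Add(168, Function('Q')(14, 16)), 464), -326), -1510) = Mul(Add(Add(Add(168, Mul(Rational(1, 8), Pow(14, -1), Add(Mul(-1, 16), Mul(-1, 14)))), 464), -326), -1510) = Mul(Add(Add(Add(168, Mul(Rational(1, 8), Rational(1, 14), Add(-16, -14))), 464), -326), -1510) = Mul(Add(Add(Add(168, Mul(Rational(1, 8), Rational(1, 14), -30)), 464), -326), -1510) = Mul(Add(Add(Add(168, Rational(-15, 56)), 464), -326), -1510) = Mul(Add(Add(Rational(9393, 56), 464), -326), -1510) = Mul(Add(Rational(35377, 56), -326), -1510) = Mul(Rational(17121, 56), -1510) = Rational(-12926355, 28)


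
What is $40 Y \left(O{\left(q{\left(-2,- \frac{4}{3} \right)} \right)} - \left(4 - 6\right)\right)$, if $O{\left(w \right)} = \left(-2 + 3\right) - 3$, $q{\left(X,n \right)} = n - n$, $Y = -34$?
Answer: $0$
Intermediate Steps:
$q{\left(X,n \right)} = 0$
$O{\left(w \right)} = -2$ ($O{\left(w \right)} = 1 - 3 = -2$)
$40 Y \left(O{\left(q{\left(-2,- \frac{4}{3} \right)} \right)} - \left(4 - 6\right)\right) = 40 \left(-34\right) \left(-2 - \left(4 - 6\right)\right) = - 1360 \left(-2 - \left(4 - 6\right)\right) = - 1360 \left(-2 - -2\right) = - 1360 \left(-2 + 2\right) = \left(-1360\right) 0 = 0$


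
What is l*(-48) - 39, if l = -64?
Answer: 3033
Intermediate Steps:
l*(-48) - 39 = -64*(-48) - 39 = 3072 - 39 = 3033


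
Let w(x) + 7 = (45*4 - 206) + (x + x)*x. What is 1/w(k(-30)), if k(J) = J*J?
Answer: 1/1619967 ≈ 6.1730e-7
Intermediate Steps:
k(J) = J²
w(x) = -33 + 2*x² (w(x) = -7 + ((45*4 - 206) + (x + x)*x) = -7 + ((180 - 206) + (2*x)*x) = -7 + (-26 + 2*x²) = -33 + 2*x²)
1/w(k(-30)) = 1/(-33 + 2*((-30)²)²) = 1/(-33 + 2*900²) = 1/(-33 + 2*810000) = 1/(-33 + 1620000) = 1/1619967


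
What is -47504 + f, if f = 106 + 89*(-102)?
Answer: -56476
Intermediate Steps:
f = -8972 (f = 106 - 9078 = -8972)
-47504 + f = -47504 - 8972 = -56476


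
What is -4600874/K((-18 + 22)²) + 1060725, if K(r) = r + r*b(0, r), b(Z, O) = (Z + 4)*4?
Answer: 141958163/136 ≈ 1.0438e+6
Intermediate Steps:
b(Z, O) = 16 + 4*Z (b(Z, O) = (4 + Z)*4 = 16 + 4*Z)
K(r) = 17*r (K(r) = r + r*(16 + 4*0) = r + r*(16 + 0) = r + r*16 = r + 16*r = 17*r)
-4600874/K((-18 + 22)²) + 1060725 = -4600874*1/(17*(-18 + 22)²) + 1060725 = -4600874/(17*4²) + 1060725 = -4600874/(17*16) + 1060725 = -4600874/272 + 1060725 = -4600874*1/272 + 1060725 = -2300437/136 + 1060725 = 141958163/136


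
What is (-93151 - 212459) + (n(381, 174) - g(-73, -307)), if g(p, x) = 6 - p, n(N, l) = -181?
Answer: -305870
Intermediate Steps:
(-93151 - 212459) + (n(381, 174) - g(-73, -307)) = (-93151 - 212459) + (-181 - (6 - 1*(-73))) = -305610 + (-181 - (6 + 73)) = -305610 + (-181 - 1*79) = -305610 + (-181 - 79) = -305610 - 260 = -305870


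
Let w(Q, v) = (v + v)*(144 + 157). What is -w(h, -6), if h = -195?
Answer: 3612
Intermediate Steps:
w(Q, v) = 602*v (w(Q, v) = (2*v)*301 = 602*v)
-w(h, -6) = -602*(-6) = -1*(-3612) = 3612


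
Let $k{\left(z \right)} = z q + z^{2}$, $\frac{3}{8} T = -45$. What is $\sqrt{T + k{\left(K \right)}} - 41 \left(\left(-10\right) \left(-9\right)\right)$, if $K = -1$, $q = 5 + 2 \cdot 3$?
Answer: $-3690 + i \sqrt{130} \approx -3690.0 + 11.402 i$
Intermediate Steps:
$T = -120$ ($T = \frac{8}{3} \left(-45\right) = -120$)
$q = 11$ ($q = 5 + 6 = 11$)
$k{\left(z \right)} = z^{2} + 11 z$ ($k{\left(z \right)} = z 11 + z^{2} = 11 z + z^{2} = z^{2} + 11 z$)
$\sqrt{T + k{\left(K \right)}} - 41 \left(\left(-10\right) \left(-9\right)\right) = \sqrt{-120 - \left(11 - 1\right)} - 41 \left(\left(-10\right) \left(-9\right)\right) = \sqrt{-120 - 10} - 3690 = \sqrt{-130} - 3690 = i \sqrt{130} - 3690 = -3690 + i \sqrt{130}$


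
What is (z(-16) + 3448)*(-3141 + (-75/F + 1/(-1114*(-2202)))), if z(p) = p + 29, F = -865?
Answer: -4613241132950471/424373844 ≈ -1.0871e+7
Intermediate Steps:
z(p) = 29 + p
(z(-16) + 3448)*(-3141 + (-75/F + 1/(-1114*(-2202)))) = ((29 - 16) + 3448)*(-3141 + (-75/(-865) + 1/(-1114*(-2202)))) = (13 + 3448)*(-3141 + (-75*(-1/865) - 1/1114*(-1/2202))) = 3461*(-3141 + (15/173 + 1/2453028)) = 3461*(-3141 + 36795593/424373844) = 3461*(-1332921448411/424373844) = -4613241132950471/424373844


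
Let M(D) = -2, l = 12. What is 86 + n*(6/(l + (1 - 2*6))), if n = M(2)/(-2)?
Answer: 92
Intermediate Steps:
n = 1 (n = -2/(-2) = -2*(-½) = 1)
86 + n*(6/(l + (1 - 2*6))) = 86 + 1*(6/(12 + (1 - 2*6))) = 86 + 1*(6/(12 + (1 - 12))) = 86 + 1*(6/(12 - 11)) = 86 + 1*(6/1) = 86 + 1*(6*1) = 86 + 1*6 = 86 + 6 = 92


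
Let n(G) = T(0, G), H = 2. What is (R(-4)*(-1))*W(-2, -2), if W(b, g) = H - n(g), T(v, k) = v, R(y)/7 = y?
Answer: 56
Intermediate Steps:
R(y) = 7*y
n(G) = 0
W(b, g) = 2 (W(b, g) = 2 - 1*0 = 2 + 0 = 2)
(R(-4)*(-1))*W(-2, -2) = ((7*(-4))*(-1))*2 = -28*(-1)*2 = 28*2 = 56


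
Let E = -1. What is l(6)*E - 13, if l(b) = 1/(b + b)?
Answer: -157/12 ≈ -13.083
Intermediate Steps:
l(b) = 1/(2*b)
l(6)*E - 13 = ((½)/6)*(-1) - 13 = ((½)*(⅙))*(-1) - 13 = (1/12)*(-1) - 13 = -1/12 - 13 = -157/12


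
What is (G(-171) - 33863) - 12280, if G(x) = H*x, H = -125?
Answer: -24768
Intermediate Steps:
G(x) = -125*x
(G(-171) - 33863) - 12280 = (-125*(-171) - 33863) - 12280 = (21375 - 33863) - 12280 = -12488 - 12280 = -24768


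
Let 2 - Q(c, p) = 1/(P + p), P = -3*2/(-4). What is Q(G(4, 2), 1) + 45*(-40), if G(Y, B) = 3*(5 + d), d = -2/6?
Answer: -8992/5 ≈ -1798.4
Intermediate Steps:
d = -⅓ (d = -2*⅙ = -⅓ ≈ -0.33333)
G(Y, B) = 14 (G(Y, B) = 3*(5 - ⅓) = 3*(14/3) = 14)
P = 3/2 (P = -6*(-¼) = 3/2 ≈ 1.5000)
Q(c, p) = 2 - 1/(3/2 + p)
Q(G(4, 2), 1) + 45*(-40) = 4*(1 + 1)/(3 + 2*1) + 45*(-40) = 4*2/(3 + 2) - 1800 = 4*2/5 - 1800 = 4*(⅕)*2 - 1800 = 8/5 - 1800 = -8992/5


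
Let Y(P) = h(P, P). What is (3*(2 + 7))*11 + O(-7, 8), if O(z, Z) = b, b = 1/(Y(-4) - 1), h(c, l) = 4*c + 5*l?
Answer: 10988/37 ≈ 296.97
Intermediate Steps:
Y(P) = 9*P (Y(P) = 4*P + 5*P = 9*P)
b = -1/37 (b = 1/(9*(-4) - 1) = 1/(-36 - 1) = 1/(-37) = -1/37 ≈ -0.027027)
O(z, Z) = -1/37
(3*(2 + 7))*11 + O(-7, 8) = (3*(2 + 7))*11 - 1/37 = (3*9)*11 - 1/37 = 27*11 - 1/37 = 297 - 1/37 = 10988/37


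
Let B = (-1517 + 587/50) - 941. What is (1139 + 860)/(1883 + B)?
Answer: -99950/28163 ≈ -3.5490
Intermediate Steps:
B = -122313/50 (B = (-1517 + 587*(1/50)) - 941 = (-1517 + 587/50) - 941 = -75263/50 - 941 = -122313/50 ≈ -2446.3)
(1139 + 860)/(1883 + B) = (1139 + 860)/(1883 - 122313/50) = 1999/(-28163/50) = 1999*(-50/28163) = -99950/28163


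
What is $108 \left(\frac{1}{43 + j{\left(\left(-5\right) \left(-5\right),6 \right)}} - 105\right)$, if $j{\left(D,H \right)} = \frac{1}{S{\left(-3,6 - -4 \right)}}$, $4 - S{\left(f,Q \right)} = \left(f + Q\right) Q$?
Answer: $- \frac{32164452}{2837} \approx -11337.0$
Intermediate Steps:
$S{\left(f,Q \right)} = 4 - Q \left(Q + f\right)$ ($S{\left(f,Q \right)} = 4 - \left(f + Q\right) Q = 4 - \left(Q + f\right) Q = 4 - Q \left(Q + f\right)$)
$j{\left(D,H \right)} = - \frac{1}{66}$ ($j{\left(D,H \right)} = \frac{1}{4 - \left(6 - -4\right)^{2} - \left(6 - -4\right) \left(-3\right)} = \frac{1}{4 - \left(6 + 4\right)^{2} - \left(6 + 4\right) \left(-3\right)} = \frac{1}{4 - 10^{2} - 10 \left(-3\right)} = \frac{1}{4 - 100 + 30} = \frac{1}{-66} = - \frac{1}{66}$)
$108 \left(\frac{1}{43 + j{\left(\left(-5\right) \left(-5\right),6 \right)}} - 105\right) = 108 \left(\frac{1}{43 - \frac{1}{66}} - 105\right) = 108 \left(\frac{1}{\frac{2837}{66}} - 105\right) = 108 \left(\frac{66}{2837} - 105\right) = 108 \left(- \frac{297819}{2837}\right) = - \frac{32164452}{2837}$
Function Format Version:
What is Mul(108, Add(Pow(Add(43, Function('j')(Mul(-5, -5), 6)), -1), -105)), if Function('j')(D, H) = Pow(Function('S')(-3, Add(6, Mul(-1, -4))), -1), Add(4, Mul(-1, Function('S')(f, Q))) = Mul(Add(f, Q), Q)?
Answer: Rational(-32164452, 2837) ≈ -11337.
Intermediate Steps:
Function('S')(f, Q) = Add(4, Mul(-1, Q, Add(Q, f))) (Function('S')(f, Q) = Add(4, Mul(-1, Mul(Add(f, Q), Q))) = Add(4, Mul(-1, Mul(Add(Q, f), Q))) = Add(4, Mul(-1, Mul(Q, Add(Q, f)))) = Add(4, Mul(-1, Q, Add(Q, f))))
Function('j')(D, H) = Rational(-1, 66) (Function('j')(D, H) = Pow(Add(4, Mul(-1, Pow(Add(6, Mul(-1, -4)), 2)), Mul(-1, Add(6, Mul(-1, -4)), -3)), -1) = Pow(Add(4, Mul(-1, Pow(Add(6, 4), 2)), Mul(-1, Add(6, 4), -3)), -1) = Pow(Add(4, Mul(-1, Pow(10, 2)), Mul(-1, 10, -3)), -1) = Pow(Add(4, Mul(-1, 100), 30), -1) = Pow(Add(4, -100, 30), -1) = Pow(-66, -1) = Rational(-1, 66))
Mul(108, Add(Pow(Add(43, Function('j')(Mul(-5, -5), 6)), -1), -105)) = Mul(108, Add(Pow(Add(43, Rational(-1, 66)), -1), -105)) = Mul(108, Add(Pow(Rational(2837, 66), -1), -105)) = Mul(108, Add(Rational(66, 2837), -105)) = Mul(108, Rational(-297819, 2837)) = Rational(-32164452, 2837)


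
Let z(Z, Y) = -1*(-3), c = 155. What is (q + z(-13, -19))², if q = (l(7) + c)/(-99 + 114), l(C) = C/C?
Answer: 4489/25 ≈ 179.56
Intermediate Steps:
l(C) = 1
z(Z, Y) = 3
q = 52/5 (q = (1 + 155)/(-99 + 114) = 156/15 = 156*(1/15) = 52/5 ≈ 10.400)
(q + z(-13, -19))² = (52/5 + 3)² = (67/5)² = 4489/25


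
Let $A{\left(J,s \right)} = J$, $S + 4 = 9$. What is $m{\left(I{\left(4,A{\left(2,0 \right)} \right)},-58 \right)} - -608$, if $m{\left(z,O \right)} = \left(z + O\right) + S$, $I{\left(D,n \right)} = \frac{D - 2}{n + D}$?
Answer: $\frac{1666}{3} \approx 555.33$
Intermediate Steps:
$S = 5$ ($S = -4 + 9 = 5$)
$I{\left(D,n \right)} = \frac{-2 + D}{D + n}$
$m{\left(z,O \right)} = 5 + O + z$ ($m{\left(z,O \right)} = \left(z + O\right) + 5 = \left(O + z\right) + 5 = 5 + O + z$)
$m{\left(I{\left(4,A{\left(2,0 \right)} \right)},-58 \right)} - -608 = \left(5 - 58 + \frac{-2 + 4}{4 + 2}\right) - -608 = \left(5 - 58 + \frac{1}{6} \cdot 2\right) + 608 = \left(5 - 58 + \frac{1}{3}\right) + 608 = - \frac{158}{3} + 608 = \frac{1666}{3}$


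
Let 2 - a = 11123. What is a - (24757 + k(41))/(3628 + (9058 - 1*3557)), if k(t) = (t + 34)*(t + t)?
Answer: -101554516/9129 ≈ -11124.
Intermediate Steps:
a = -11121 (a = 2 - 1*11123 = 2 - 11123 = -11121)
k(t) = 2*t*(34 + t) (k(t) = (34 + t)*(2*t) = 2*t*(34 + t))
a - (24757 + k(41))/(3628 + (9058 - 1*3557)) = -11121 - (24757 + 2*41*(34 + 41))/(3628 + (9058 - 1*3557)) = -11121 - (24757 + 2*41*75)/(3628 + (9058 - 3557)) = -11121 - (24757 + 6150)/(3628 + 5501) = -11121 - 30907/9129 = -101554516/9129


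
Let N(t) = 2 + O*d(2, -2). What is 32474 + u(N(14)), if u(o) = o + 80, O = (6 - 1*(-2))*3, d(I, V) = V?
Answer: 32508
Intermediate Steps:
O = 24 (O = (6 + 2)*3 = 8*3 = 24)
N(t) = -46 (N(t) = 2 + 24*(-2) = 2 - 48 = -46)
u(o) = 80 + o
32474 + u(N(14)) = 32474 + (80 - 46) = 32474 + 34 = 32508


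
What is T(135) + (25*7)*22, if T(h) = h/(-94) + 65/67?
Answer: 24244365/6298 ≈ 3849.5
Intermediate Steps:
T(h) = 65/67 - h/94 (T(h) = h*(-1/94) + 65*(1/67) = -h/94 + 65/67 = 65/67 - h/94)
T(135) + (25*7)*22 = (65/67 - 1/94*135) + (25*7)*22 = (65/67 - 135/94) + 175*22 = -2935/6298 + 3850 = 24244365/6298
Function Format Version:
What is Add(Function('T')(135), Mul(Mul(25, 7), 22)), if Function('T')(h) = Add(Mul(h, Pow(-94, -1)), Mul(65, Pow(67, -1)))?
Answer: Rational(24244365, 6298) ≈ 3849.5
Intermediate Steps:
Function('T')(h) = Add(Rational(65, 67), Mul(Rational(-1, 94), h)) (Function('T')(h) = Add(Mul(h, Rational(-1, 94)), Mul(65, Rational(1, 67))) = Add(Mul(Rational(-1, 94), h), Rational(65, 67)) = Add(Rational(65, 67), Mul(Rational(-1, 94), h)))
Add(Function('T')(135), Mul(Mul(25, 7), 22)) = Add(Add(Rational(65, 67), Mul(Rational(-1, 94), 135)), Mul(Mul(25, 7), 22)) = Add(Add(Rational(65, 67), Rational(-135, 94)), Mul(175, 22)) = Add(Rational(-2935, 6298), 3850) = Rational(24244365, 6298)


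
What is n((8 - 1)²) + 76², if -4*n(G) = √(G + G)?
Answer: 5776 - 7*√2/4 ≈ 5773.5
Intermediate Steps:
n(G) = -√2*√G/4 (n(G) = -√(G + G)/4 = -√2*√G/4)
n((8 - 1)²) + 76² = -√2*√((8 - 1)²)/4 + 76² = -√2*√(7²)/4 + 5776 = -√2*√49/4 + 5776 = -¼*√2*7 + 5776 = -7*√2/4 + 5776 = 5776 - 7*√2/4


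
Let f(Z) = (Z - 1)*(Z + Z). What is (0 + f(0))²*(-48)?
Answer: 0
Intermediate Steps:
f(Z) = 2*Z*(-1 + Z) (f(Z) = (-1 + Z)*(2*Z) = 2*Z*(-1 + Z))
(0 + f(0))²*(-48) = (0 + 2*0*(-1 + 0))²*(-48) = (0 + 2*0*(-1))²*(-48) = (0 + 0)²*(-48) = 0²*(-48) = 0*(-48) = 0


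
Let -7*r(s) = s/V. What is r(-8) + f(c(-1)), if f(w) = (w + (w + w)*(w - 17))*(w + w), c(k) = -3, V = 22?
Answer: -54050/77 ≈ -701.95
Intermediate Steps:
r(s) = -s/154 (r(s) = -s/(7*22) = -s/154)
f(w) = 2*w*(w + 2*w*(-17 + w)) (f(w) = (w + (2*w)*(-17 + w))*(2*w) = (w + 2*w*(-17 + w))*(2*w) = 2*w*(w + 2*w*(-17 + w)))
r(-8) + f(c(-1)) = -1/154*(-8) + (-3)**2*(-66 + 4*(-3)) = 4/77 + 9*(-66 - 12) = 4/77 + 9*(-78) = 4/77 - 702 = -54050/77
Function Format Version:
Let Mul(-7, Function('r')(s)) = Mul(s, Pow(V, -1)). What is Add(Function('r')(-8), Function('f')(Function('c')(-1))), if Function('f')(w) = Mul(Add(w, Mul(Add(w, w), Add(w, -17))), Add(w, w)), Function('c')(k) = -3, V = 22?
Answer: Rational(-54050, 77) ≈ -701.95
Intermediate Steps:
Function('r')(s) = Mul(Rational(-1, 154), s) (Function('r')(s) = Mul(Rational(-1, 7), Mul(s, Pow(22, -1))) = Mul(Rational(-1, 7), Mul(s, Rational(1, 22))) = Mul(Rational(-1, 7), Mul(Rational(1, 22), s)) = Mul(Rational(-1, 154), s))
Function('f')(w) = Mul(2, w, Add(w, Mul(2, w, Add(-17, w)))) (Function('f')(w) = Mul(Add(w, Mul(Mul(2, w), Add(-17, w))), Mul(2, w)) = Mul(Add(w, Mul(2, w, Add(-17, w))), Mul(2, w)) = Mul(2, w, Add(w, Mul(2, w, Add(-17, w)))))
Add(Function('r')(-8), Function('f')(Function('c')(-1))) = Add(Mul(Rational(-1, 154), -8), Mul(Pow(-3, 2), Add(-66, Mul(4, -3)))) = Add(Rational(4, 77), Mul(9, Add(-66, -12))) = Add(Rational(4, 77), Mul(9, -78)) = Add(Rational(4, 77), -702) = Rational(-54050, 77)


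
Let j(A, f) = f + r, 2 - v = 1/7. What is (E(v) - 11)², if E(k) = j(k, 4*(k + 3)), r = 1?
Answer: 4356/49 ≈ 88.898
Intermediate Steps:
v = 13/7 (v = 2 - 1/7 = 2 - 1*⅐ = 2 - ⅐ = 13/7 ≈ 1.8571)
j(A, f) = 1 + f (j(A, f) = f + 1 = 1 + f)
E(k) = 13 + 4*k (E(k) = 1 + 4*(k + 3) = 1 + 4*(3 + k) = 1 + (12 + 4*k) = 13 + 4*k)
(E(v) - 11)² = ((13 + 4*(13/7)) - 11)² = ((13 + 52/7) - 11)² = (143/7 - 11)² = (66/7)² = 4356/49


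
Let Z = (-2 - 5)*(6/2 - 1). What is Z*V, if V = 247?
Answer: -3458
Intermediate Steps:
Z = -14 (Z = -7*(6*(1/2) - 1) = -7*(3 - 1) = -7*2 = -14)
Z*V = -14*247 = -3458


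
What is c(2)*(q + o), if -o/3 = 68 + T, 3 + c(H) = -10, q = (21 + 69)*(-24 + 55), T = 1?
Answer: -33579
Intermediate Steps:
q = 2790 (q = 90*31 = 2790)
c(H) = -13 (c(H) = -3 - 10 = -13)
o = -207 (o = -3*(68 + 1) = -3*69 = -207)
c(2)*(q + o) = -13*(2790 - 207) = -13*2583 = -33579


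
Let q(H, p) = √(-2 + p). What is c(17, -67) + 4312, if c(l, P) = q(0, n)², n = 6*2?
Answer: 4322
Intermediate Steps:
n = 12
c(l, P) = 10 (c(l, P) = (√(-2 + 12))² = (√10)² = 10)
c(17, -67) + 4312 = 10 + 4312 = 4322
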